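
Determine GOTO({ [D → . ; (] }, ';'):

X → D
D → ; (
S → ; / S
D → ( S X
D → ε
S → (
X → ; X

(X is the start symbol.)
GOTO(I, ';') = CLOSURE({ [A → αX.β] : [A → α.Xβ] ∈ I, X = ';' })

Items with dot before ';', with the dot advanced:
  [D → . ; (] → [D → ; . (]
Closure adds nothing (no advanced item has the dot before a non-terminal).

GOTO = { [D → ; . (] }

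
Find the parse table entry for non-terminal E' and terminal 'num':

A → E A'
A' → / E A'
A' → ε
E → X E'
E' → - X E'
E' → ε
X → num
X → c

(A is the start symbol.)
To find M[E', 'num'], we find productions for E' where 'num' is in the predict set (PREDICT(N → α) = (FIRST(α) \ {ε}) ∪ (FOLLOW(N) if α ⇒* ε)).

Relevant sets:
  FOLLOW(E') = { $, '/' }

E' → - X E': PREDICT = { '-' }
E' → ε: PREDICT = { $, '/' }

M[E', 'num'] is empty (no production applies)

Answer: Empty (error entry)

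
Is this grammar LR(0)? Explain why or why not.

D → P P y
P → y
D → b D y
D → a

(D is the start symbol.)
A grammar is LR(0) if no state in the canonical LR(0) collection has:
  - both a shift item (dot before a terminal) and a complete item (shift-reduce conflict), or
  - two or more complete items (reduce-reduce conflict; the accept item [D' → D .] counts as a complete item here).

Augment with D' → D and build the canonical LR(0) collection (I0 = CLOSURE({[D' → . D]}), then GOTO on every symbol after a dot until no new states appear). It has 10 states:
  I0: { [D → . P P y], [D → . a], [D → . b D y], [D' → . D], [P → . y] }  — shift
  I1: { [D' → D .] }  — accept
  I2: { [D → P . P y], [P → . y] }  — shift
  I3: { [D → a .] }  — reduce
  I4: { [D → . P P y], [D → . a], [D → . b D y], [D → b . D y], [P → . y] }  — shift
  I5: { [P → y .] }  — reduce
  I6: { [D → b D . y] }  — shift
  I7: { [D → b D y .] }  — reduce
  I8: { [D → P P . y] }  — shift
  I9: { [D → P P y .] }  — reduce

Every state is either a pure shift/goto state or contains exactly one complete item and nothing to shift — no conflicts. The grammar is LR(0).

Answer: Yes, the grammar is LR(0)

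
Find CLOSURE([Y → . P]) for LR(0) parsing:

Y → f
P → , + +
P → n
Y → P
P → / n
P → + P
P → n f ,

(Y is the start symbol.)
{ [P → . + P], [P → . , + +], [P → . / n], [P → . n f ,], [P → . n], [Y → . P] }

Start with: [Y → . P]
  [Y → . P] has the dot before P: add [P → . , + +], [P → . n], [P → . / n], [P → . + P], [P → . n f ,]
No further items can be added.

CLOSURE = { [P → . + P], [P → . , + +], [P → . / n], [P → . n f ,], [P → . n], [Y → . P] }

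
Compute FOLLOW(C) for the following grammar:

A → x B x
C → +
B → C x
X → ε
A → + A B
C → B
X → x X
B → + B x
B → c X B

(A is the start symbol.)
In B → C x: C is followed by x, add FIRST(x) \ {ε} = { 'x' }

Taking the union: FOLLOW(C) = { 'x' }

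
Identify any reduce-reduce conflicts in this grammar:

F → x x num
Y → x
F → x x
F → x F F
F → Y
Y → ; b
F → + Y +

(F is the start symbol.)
Yes — I7: [F → x x .] vs [Y → x .]

Augment with F' → F and build the canonical LR(0) collection (I0 = CLOSURE({[F' → . F]}), then GOTO on every symbol after a dot until no new states appear). It has 14 states:
  I0: { [F → . + Y +], [F → . Y], [F → . x F F], [F → . x x num], [F → . x x], [F' → . F], [Y → . ; b], [Y → . x] }  — shift
  I1: { [F → + . Y +], [Y → . ; b], [Y → . x] }  — shift
  I2: { [Y → ; . b] }  — shift
  I3: { [F' → F .] }  — accept
  I4: { [F → Y .] }  — reduce
  I5: { [F → . + Y +], [F → . Y], [F → . x F F], [F → . x x num], [F → . x x], [F → x . F F], [F → x . x num], [F → x . x], [Y → . ; b], [Y → . x], [Y → x .] }  — shift, reduce
  I6: { [F → . + Y +], [F → . Y], [F → . x F F], [F → . x x num], [F → . x x], [F → x F . F], [Y → . ; b], [Y → . x] }  — shift
  I7: { [F → . + Y +], [F → . Y], [F → . x F F], [F → . x x num], [F → . x x], [F → x . F F], [F → x . x num], [F → x . x], [F → x x . num], [F → x x .], [Y → . ; b], [Y → . x], [Y → x .] }  — shift, 2 reduces
  I8: { [F → x x num .] }  — reduce
  I9: { [F → x F F .] }  — reduce
  I10: { [Y → ; b .] }  — reduce
  I11: { [F → + Y . +] }  — shift
  I12: { [Y → x .] }  — reduce
  I13: { [F → + Y + .] }  — reduce

I7 contains complete items [F → x x .], [Y → x .] — reduce-reduce conflict.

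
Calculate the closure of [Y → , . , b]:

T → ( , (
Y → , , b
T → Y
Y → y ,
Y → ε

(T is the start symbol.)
{ [Y → , . , b] }

To compute CLOSURE, for each item [A → α.Bβ] where B is a non-terminal, add [B → .γ] for all productions B → γ; repeat for the newly added items until nothing changes.

Start with: [Y → , . , b]
The dot precedes the terminal ',', so nothing is added.

CLOSURE = { [Y → , . , b] }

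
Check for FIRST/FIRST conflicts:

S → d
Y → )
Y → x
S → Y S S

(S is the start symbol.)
FIRST sets of the non-terminals at (or reachable through a nullable prefix from) the front of some alternative:
  FIRST(Y) = { ')', 'x' }

Productions for S:
  S → d: FIRST = { 'd' }
  S → Y S S: FIRST = { ')', 'x' }
Productions for Y:
  Y → ): FIRST = { ')' }
  Y → x: FIRST = { 'x' }

All alternatives of each non-terminal have pairwise disjoint FIRST sets.

Answer: No FIRST/FIRST conflicts.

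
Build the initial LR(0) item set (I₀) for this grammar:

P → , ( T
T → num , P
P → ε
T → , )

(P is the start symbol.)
{ [P → . , ( T], [P → .], [P' → . P] }

First, augment the grammar with P' → P
I₀ = CLOSURE({ [P' → . P] }):
  [P' → . P] has the dot before P: add [P → . , ( T], [P → .]
No further items can be added.

I₀ = { [P → . , ( T], [P → .], [P' → . P] }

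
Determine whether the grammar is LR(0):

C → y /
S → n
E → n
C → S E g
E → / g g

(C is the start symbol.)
Augment with C' → C and build the canonical LR(0) collection (I0 = CLOSURE({[C' → . C]}), then GOTO on every symbol after a dot until no new states appear). It has 12 states:
  I0: { [C → . S E g], [C → . y /], [C' → . C], [S → . n] }  — shift
  I1: { [C' → C .] }  — accept
  I2: { [C → S . E g], [E → . / g g], [E → . n] }  — shift
  I3: { [S → n .] }  — reduce
  I4: { [C → y . /] }  — shift
  I5: { [C → y / .] }  — reduce
  I6: { [E → / . g g] }  — shift
  I7: { [C → S E . g] }  — shift
  I8: { [E → n .] }  — reduce
  I9: { [C → S E g .] }  — reduce
  I10: { [E → / g . g] }  — shift
  I11: { [E → / g g .] }  — reduce

Every state is either a pure shift/goto state or contains exactly one complete item and nothing to shift — no conflicts. The grammar is LR(0).

Answer: Yes, the grammar is LR(0)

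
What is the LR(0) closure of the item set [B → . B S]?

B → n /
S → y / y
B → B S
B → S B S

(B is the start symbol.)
{ [B → . B S], [B → . S B S], [B → . n /], [S → . y / y] }

To compute CLOSURE, for each item [A → α.Bβ] where B is a non-terminal, add [B → .γ] for all productions B → γ; repeat for the newly added items until nothing changes.

Start with: [B → . B S]
  [B → . B S] has the dot before B: add [B → . n /], [B → . S B S]
  [B → . S B S] has the dot before S: add [S → . y / y]
No further items can be added.

CLOSURE = { [B → . B S], [B → . S B S], [B → . n /], [S → . y / y] }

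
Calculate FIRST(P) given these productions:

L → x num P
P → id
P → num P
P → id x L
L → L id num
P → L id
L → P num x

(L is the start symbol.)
To compute FIRST(P), examine every production with P on the left-hand side, reading each right-hand side left to right until a non-nullable symbol is reached.

FIRST sets of the other non-terminals involved (by the same procedure, iterated to a fixed point):
  FIRST(L) = { 'id', 'num', 'x' }

From P → id:
  - id is a terminal: add 'id' and stop
From P → num P:
  - num is a terminal: add 'num' and stop
From P → id x L:
  - id is a terminal: add 'id' and stop
From P → L id:
  - L is a non-terminal: add FIRST(L) \ {ε} = { 'id', 'num', 'x' }
    L is not nullable, so stop

Collecting: FIRST(P) = { 'id', 'num', 'x' }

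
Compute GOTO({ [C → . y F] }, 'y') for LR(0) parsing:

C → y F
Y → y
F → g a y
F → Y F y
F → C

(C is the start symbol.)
{ [C → . y F], [C → y . F], [F → . C], [F → . Y F y], [F → . g a y], [Y → . y] }

GOTO(I, 'y') = CLOSURE({ [A → αX.β] : [A → α.Xβ] ∈ I, X = 'y' })

Items with dot before 'y', with the dot advanced:
  [C → . y F] → [C → y . F]
Closure of the advanced items:
  [C → y . F] has the dot before F: add [F → . g a y], [F → . Y F y], [F → . C]
  [F → . Y F y] has the dot before Y: add [Y → . y]
  [F → . C] has the dot before C: add [C → . y F]

GOTO = { [C → . y F], [C → y . F], [F → . C], [F → . Y F y], [F → . g a y], [Y → . y] }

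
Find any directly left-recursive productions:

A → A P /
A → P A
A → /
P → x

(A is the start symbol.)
A → A P /: LEFT RECURSIVE (starts with A)
A → P A: starts with P
A → /: starts with '/'
P → x: starts with x

The grammar has direct left recursion on: A.

Answer: Yes, A is left-recursive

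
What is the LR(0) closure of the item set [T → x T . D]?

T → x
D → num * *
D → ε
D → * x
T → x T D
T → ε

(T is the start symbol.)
{ [D → . * x], [D → . num * *], [D → .], [T → x T . D] }

Start with: [T → x T . D]
  [T → x T . D] has the dot before D: add [D → . num * *], [D → .], [D → . * x]
No further items can be added.

CLOSURE = { [D → . * x], [D → . num * *], [D → .], [T → x T . D] }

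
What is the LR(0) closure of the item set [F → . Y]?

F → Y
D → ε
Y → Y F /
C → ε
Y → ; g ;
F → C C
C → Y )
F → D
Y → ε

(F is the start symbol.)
Start with: [F → . Y]
  [F → . Y] has the dot before Y: add [Y → . Y F /], [Y → . ; g ;], [Y → .]
No further items can be added.

CLOSURE = { [F → . Y], [Y → . ; g ;], [Y → . Y F /], [Y → .] }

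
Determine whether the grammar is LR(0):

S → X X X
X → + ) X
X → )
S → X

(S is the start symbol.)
No. Shift-reduce conflict between [S → X .] and [X → . )]

Augment with S' → S and build the canonical LR(0) collection (I0 = CLOSURE({[S' → . S]}), then GOTO on every symbol after a dot until no new states appear). It has 9 states:
  I0: { [S → . X X X], [S → . X], [S' → . S], [X → . )], [X → . + ) X] }  — shift
  I1: { [X → ) .] }  — reduce
  I2: { [X → + . ) X] }  — shift
  I3: { [S' → S .] }  — accept
  I4: { [S → X . X X], [S → X .], [X → . )], [X → . + ) X] }  — shift, reduce
  I5: { [S → X X . X], [X → . )], [X → . + ) X] }  — shift
  I6: { [S → X X X .] }  — reduce
  I7: { [X → + ) . X], [X → . )], [X → . + ) X] }  — shift
  I8: { [X → + ) X .] }  — reduce

Conflict in state I4:
  Shift-reduce conflict between [S → X .] and [X → . )]
So the grammar is NOT LR(0).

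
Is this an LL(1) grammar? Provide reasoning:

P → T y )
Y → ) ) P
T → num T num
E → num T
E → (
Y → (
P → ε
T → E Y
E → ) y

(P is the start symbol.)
No. Predict set conflict for P: { '(', ')', 'num' }

A grammar is LL(1) if for each non-terminal N with multiple productions, the predict sets of those productions are pairwise disjoint, where PREDICT(N → α) = (FIRST(α) \ {ε}) ∪ (FOLLOW(N) if α ⇒* ε).

Relevant sets:
  FIRST(T) = { '(', ')', 'num' }
  FIRST(E) = { '(', ')', 'num' }
  FOLLOW(P) = { $, '(', ')', 'num', 'y' }

For P:
  PREDICT(P → T y ')') = { '(', ')', 'num' }
  PREDICT(P → ε) = { $, '(', ')', 'num', 'y' }
For Y:
  PREDICT(Y → ')' ')' P) = { ')' }
  PREDICT(Y → '(') = { '(' }
For T:
  PREDICT(T → num T num) = { 'num' }
  PREDICT(T → E Y) = { '(', ')', 'num' }
For E:
  PREDICT(E → num T) = { 'num' }
  PREDICT(E → '(') = { '(' }
  PREDICT(E → ')' y) = { ')' }

Conflict found: Predict set conflict for P: { '(', ')', 'num' }
The grammar is NOT LL(1).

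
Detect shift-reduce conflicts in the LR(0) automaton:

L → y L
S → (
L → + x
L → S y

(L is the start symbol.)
No shift-reduce conflicts

Augment with L' → L and build the canonical LR(0) collection (I0 = CLOSURE({[L' → . L]}), then GOTO on every symbol after a dot until no new states appear). It has 9 states:
  I0: { [L → . + x], [L → . S y], [L → . y L], [L' → . L], [S → . (] }  — shift
  I1: { [S → ( .] }  — reduce
  I2: { [L → + . x] }  — shift
  I3: { [L' → L .] }  — accept
  I4: { [L → S . y] }  — shift
  I5: { [L → . + x], [L → . S y], [L → . y L], [L → y . L], [S → . (] }  — shift
  I6: { [L → y L .] }  — reduce
  I7: { [L → S y .] }  — reduce
  I8: { [L → + x .] }  — reduce

No state contains both a complete item and a shift item.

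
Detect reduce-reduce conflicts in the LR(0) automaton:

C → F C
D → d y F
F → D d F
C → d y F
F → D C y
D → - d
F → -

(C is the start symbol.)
A reduce-reduce conflict occurs when an LR(0) state has two complete items [A → α .] and [B → β .] — both call for a reduction, and with no lookahead the parser cannot choose between them.

Augment with C' → C and build the canonical LR(0) collection (I0 = CLOSURE({[C' → . C]}), then GOTO on every symbol after a dot until no new states appear). It has 17 states:
  I0: { [C → . F C], [C → . d y F], [C' → . C], [D → . - d], [D → . d y F], [F → . -], [F → . D C y], [F → . D d F] }  — shift
  I1: { [D → - . d], [F → - .] }  — shift, reduce
  I2: { [C' → C .] }  — accept
  I3: { [C → . F C], [C → . d y F], [D → . - d], [D → . d y F], [F → . -], [F → . D C y], [F → . D d F], [F → D . C y], [F → D . d F] }  — shift
  I4: { [C → . F C], [C → . d y F], [C → F . C], [D → . - d], [D → . d y F], [F → . -], [F → . D C y], [F → . D d F] }  — shift
  I5: { [C → d . y F], [D → d . y F] }  — shift
  I6: { [C → d y . F], [D → . - d], [D → . d y F], [D → d y . F], [F → . -], [F → . D C y], [F → . D d F] }  — shift
  I7: { [C → d y F .], [D → d y F .] }  — 2 reduces
  I8: { [D → d . y F] }  — shift
  I9: { [D → . - d], [D → . d y F], [D → d y . F], [F → . -], [F → . D C y], [F → . D d F] }  — shift
  I10: { [D → d y F .] }  — reduce
  I11: { [C → F C .] }  — reduce
  I12: { [F → D C . y] }  — shift
  I13: { [C → d . y F], [D → . - d], [D → . d y F], [D → d . y F], [F → . -], [F → . D C y], [F → . D d F], [F → D d . F] }  — shift
  I14: { [F → D d F .] }  — reduce
  I15: { [F → D C y .] }  — reduce
  I16: { [D → - d .] }  — reduce

I7 contains complete items [C → d y F .], [D → d y F .] — reduce-reduce conflict.

Answer: Yes — I7: [C → d y F .] vs [D → d y F .]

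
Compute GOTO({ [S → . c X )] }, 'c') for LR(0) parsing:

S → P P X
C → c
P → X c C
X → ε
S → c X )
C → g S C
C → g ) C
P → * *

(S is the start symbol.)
{ [S → c . X )], [X → .] }

GOTO(I, 'c') = CLOSURE({ [A → αX.β] : [A → α.Xβ] ∈ I, X = 'c' })

Items with dot before 'c', with the dot advanced:
  [S → . c X )] → [S → c . X )]
Closure of the advanced items:
  [S → c . X )] has the dot before X: add [X → .]

GOTO = { [S → c . X )], [X → .] }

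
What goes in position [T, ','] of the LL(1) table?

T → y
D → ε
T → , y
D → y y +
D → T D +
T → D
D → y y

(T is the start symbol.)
To find M[T, ','], we find productions for T where ',' is in the predict set (PREDICT(N → α) = (FIRST(α) \ {ε}) ∪ (FOLLOW(N) if α ⇒* ε)).

Relevant sets:
  FIRST(D) = { '+', ',', 'y', ε }
  FOLLOW(T) = { $, '+', ',', 'y' }

T → y: PREDICT = { 'y' }
T → , y: PREDICT = { ',' }
  ',' is in predict set, so this production goes in M[T, ',']
T → D: PREDICT = { $, '+', ',', 'y' }
  ',' is in predict set, so this production goes in M[T, ',']

M[T, ','] = T → , y, T → D  (a multiply-defined cell — the grammar is not LL(1))

Answer: T → , y, T → D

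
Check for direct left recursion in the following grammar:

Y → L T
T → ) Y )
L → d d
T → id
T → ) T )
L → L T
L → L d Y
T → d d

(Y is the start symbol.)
Direct left recursion occurs when N → N α for some non-terminal N (the right-hand side begins with the left-hand side itself).

Y → L T: starts with L
T → ) Y ): starts with ')'
L → d d: starts with d
T → id: starts with id
T → ) T ): starts with ')'
L → L T: LEFT RECURSIVE (starts with L)
L → L d Y: LEFT RECURSIVE (starts with L)
T → d d: starts with d

The grammar has direct left recursion on: L.

Answer: Yes, L is left-recursive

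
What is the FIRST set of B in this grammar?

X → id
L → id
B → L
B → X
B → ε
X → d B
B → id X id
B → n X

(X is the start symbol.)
{ 'd', 'id', 'n', ε }

To compute FIRST(B), examine every production with B on the left-hand side, reading each right-hand side left to right until a non-nullable symbol is reached.

FIRST sets of the other non-terminals involved (by the same procedure, iterated to a fixed point):
  FIRST(L) = { 'id' }
  FIRST(X) = { 'd', 'id' }

From B → L:
  - L is a non-terminal: add FIRST(L) \ {ε} = { 'id' }
    L is not nullable, so stop
From B → X:
  - X is a non-terminal: add FIRST(X) \ {ε} = { 'd', 'id' }
    X is not nullable, so stop
From B → ε:
  - ε-production, so ε ∈ FIRST(B)
From B → id X id:
  - id is a terminal: add 'id' and stop
From B → n X:
  - n is a terminal: add 'n' and stop

Collecting: FIRST(B) = { 'd', 'id', 'n', ε }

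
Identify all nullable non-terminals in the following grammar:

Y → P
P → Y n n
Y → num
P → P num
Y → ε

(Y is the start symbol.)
{ 'Y' }

ε-productions: Y → ε
So Y is immediately nullable.
No further non-terminal can be added: every production for the remaining non-terminals contains a terminal or a non-nullable non-terminal.
Nullable = { 'Y' }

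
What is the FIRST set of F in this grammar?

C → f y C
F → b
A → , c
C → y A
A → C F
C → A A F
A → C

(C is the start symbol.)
To compute FIRST(F), examine every production with F on the left-hand side, reading each right-hand side left to right until a non-nullable symbol is reached.

From F → b:
  - b is a terminal: add 'b' and stop

Collecting: FIRST(F) = { 'b' }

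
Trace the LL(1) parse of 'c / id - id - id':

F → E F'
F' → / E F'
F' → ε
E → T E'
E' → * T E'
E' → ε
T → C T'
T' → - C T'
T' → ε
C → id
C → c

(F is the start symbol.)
Stack is shown with the top on the left.

Stack           Input               Action
------------------------------------------
F $             c / id - id - id $  output F → E F'
E F' $          c / id - id - id $  output E → T E'
T E' F' $       c / id - id - id $  output T → C T'
C T' E' F' $    c / id - id - id $  output C → c
c T' E' F' $    c / id - id - id $  match 'c'
T' E' F' $      / id - id - id $    output T' → ε
E' F' $         / id - id - id $    output E' → ε
F' $            / id - id - id $    output F' → / E F'
/ E F' $        / id - id - id $    match '/'
E F' $          id - id - id $      output E → T E'
T E' F' $       id - id - id $      output T → C T'
C T' E' F' $    id - id - id $      output C → id
id T' E' F' $   id - id - id $      match 'id'
T' E' F' $      - id - id $         output T' → - C T'
- C T' E' F' $  - id - id $         match '-'
C T' E' F' $    id - id $           output C → id
id T' E' F' $   id - id $           match 'id'
T' E' F' $      - id $              output T' → - C T'
- C T' E' F' $  - id $              match '-'
C T' E' F' $    id $                output C → id
id T' E' F' $   id $                match 'id'
T' E' F' $      $                   output T' → ε
E' F' $         $                   output E' → ε
F' $            $                   output F' → ε
$               $                   accept

The string is accepted.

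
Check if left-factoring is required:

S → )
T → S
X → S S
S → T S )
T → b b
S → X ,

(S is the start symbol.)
Left-factoring is needed when two productions for the same non-terminal
share a common prefix on the right-hand side.

Productions for S:
  S → )
  S → T S )
  S → X ,
Productions for T:
  T → S
  T → b b

No common prefixes found.

Answer: No, left-factoring is not needed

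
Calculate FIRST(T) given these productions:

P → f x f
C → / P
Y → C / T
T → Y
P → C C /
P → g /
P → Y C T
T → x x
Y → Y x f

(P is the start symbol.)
FIRST sets of the other non-terminals involved (by the same procedure, iterated to a fixed point):
  FIRST(Y) = { '/' }

From T → Y:
  - Y is a non-terminal: add FIRST(Y) \ {ε} = { '/' }
    Y is not nullable, so stop
From T → x x:
  - x is a terminal: add 'x' and stop

Collecting: FIRST(T) = { '/', 'x' }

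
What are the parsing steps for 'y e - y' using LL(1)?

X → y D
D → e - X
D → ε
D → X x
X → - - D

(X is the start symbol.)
LL(1) parsing maintains a stack (initially the start symbol over $) and the input. At each step: if the stack top is a terminal, match it against the current input token; if it is a non-terminal N, replace it with the RHS of M[N, lookahead] (the unique production whose predict set contains the lookahead).

Stack is shown with the top on the left.

Stack    Input      Action
--------------------------
X $      y e - y $  output X → y D
y D $    y e - y $  match 'y'
D $      e - y $    output D → e - X
e - X $  e - y $    match 'e'
- X $    - y $      match '-'
X $      y $        output X → y D
y D $    y $        match 'y'
D $      $          output D → ε
$        $          accept

The string is accepted.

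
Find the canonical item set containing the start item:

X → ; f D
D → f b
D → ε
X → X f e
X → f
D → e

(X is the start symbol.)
{ [X → . ; f D], [X → . X f e], [X → . f], [X' → . X] }

First, augment the grammar with X' → X
I₀ = CLOSURE({ [X' → . X] }):
  [X' → . X] has the dot before X: add [X → . ; f D], [X → . X f e], [X → . f]
No further items can be added.

I₀ = { [X → . ; f D], [X → . X f e], [X → . f], [X' → . X] }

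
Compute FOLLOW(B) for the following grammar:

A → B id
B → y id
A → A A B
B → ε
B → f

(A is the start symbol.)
In A → B id: B is followed by id, add FIRST(id) \ {ε} = { 'id' }
In A → A A B: B is at the end, add FOLLOW(A)

The FOLLOW sets referred to above (computed the same way, to a fixed point):
  FOLLOW(A) = { $, 'f', 'id', 'y' }

Taking the union: FOLLOW(B) = { $, 'f', 'id', 'y' }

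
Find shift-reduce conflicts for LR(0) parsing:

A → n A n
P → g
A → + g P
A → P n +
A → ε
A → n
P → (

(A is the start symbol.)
A shift-reduce conflict occurs when an LR(0) state has both:
  - a complete (reduce) item [A → α .] (dot at the end), and
  - a shift item [B → β . c γ] (dot before a terminal).

Augment with A' → A and build the canonical LR(0) collection (I0 = CLOSURE({[A' → . A]}), then GOTO on every symbol after a dot until no new states appear). It has 13 states:
  I0: { [A → . + g P], [A → . P n +], [A → . n A n], [A → . n], [A → .], [A' → . A], [P → . (], [P → . g] }  — shift, reduce
  I1: { [P → ( .] }  — reduce
  I2: { [A → + . g P] }  — shift
  I3: { [A' → A .] }  — accept
  I4: { [A → P . n +] }  — shift
  I5: { [P → g .] }  — reduce
  I6: { [A → . + g P], [A → . P n +], [A → . n A n], [A → . n], [A → .], [A → n . A n], [A → n .], [P → . (], [P → . g] }  — shift, 2 reduces
  I7: { [A → n A . n] }  — shift
  I8: { [A → n A n .] }  — reduce
  I9: { [A → P n . +] }  — shift
  I10: { [A → P n + .] }  — reduce
  I11: { [A → + g . P], [P → . (], [P → . g] }  — shift
  I12: { [A → + g P .] }  — reduce

I0 contains reduce item [A → .] and shift items [A → . + g P], [A → . n], [A → . n A n], [P → . (], [P → . g] — shift-reduce conflict.
I6 contains reduce items [A → .], [A → n .] and shift items [A → . + g P], [A → . n], [A → . n A n], [P → . (], [P → . g] — shift-reduce conflict.

Answer: Yes — I0: [A → .] vs [A → . + g P]; I6: [A → .] vs [A → . + g P]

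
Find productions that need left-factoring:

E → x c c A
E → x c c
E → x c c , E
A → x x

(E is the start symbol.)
Left-factoring is needed when two productions for the same non-terminal
share a common prefix on the right-hand side.

Productions for E:
  E → x c c A
  E → x c c
  E → x c c , E

Found common prefix 'x c c' in productions for E

Answer: Yes, E has productions with common prefix 'x c c'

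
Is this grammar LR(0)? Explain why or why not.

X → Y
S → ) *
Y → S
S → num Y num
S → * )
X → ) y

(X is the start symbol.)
Yes, the grammar is LR(0)

Augment with X' → X and build the canonical LR(0) collection (I0 = CLOSURE({[X' → . X]}), then GOTO on every symbol after a dot until no new states appear). It has 13 states:
  I0: { [S → . ) *], [S → . * )], [S → . num Y num], [X → . ) y], [X → . Y], [X' → . X], [Y → . S] }  — shift
  I1: { [S → ) . *], [X → ) . y] }  — shift
  I2: { [S → * . )] }  — shift
  I3: { [Y → S .] }  — reduce
  I4: { [X' → X .] }  — accept
  I5: { [X → Y .] }  — reduce
  I6: { [S → . ) *], [S → . * )], [S → . num Y num], [S → num . Y num], [Y → . S] }  — shift
  I7: { [S → ) . *] }  — shift
  I8: { [S → num Y . num] }  — shift
  I9: { [S → num Y num .] }  — reduce
  I10: { [S → ) * .] }  — reduce
  I11: { [S → * ) .] }  — reduce
  I12: { [X → ) y .] }  — reduce

Every state is either a pure shift/goto state or contains exactly one complete item and nothing to shift — no conflicts. The grammar is LR(0).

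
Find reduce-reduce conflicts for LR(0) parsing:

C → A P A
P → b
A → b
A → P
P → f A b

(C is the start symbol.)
A reduce-reduce conflict occurs when an LR(0) state has two complete items [A → α .] and [B → β .] — both call for a reduction, and with no lookahead the parser cannot choose between them.

Augment with C' → C and build the canonical LR(0) collection (I0 = CLOSURE({[C' → . C]}), then GOTO on every symbol after a dot until no new states appear). It has 11 states:
  I0: { [A → . P], [A → . b], [C → . A P A], [C' → . C], [P → . b], [P → . f A b] }  — shift
  I1: { [C → A . P A], [P → . b], [P → . f A b] }  — shift
  I2: { [C' → C .] }  — accept
  I3: { [A → P .] }  — reduce
  I4: { [A → b .], [P → b .] }  — 2 reduces
  I5: { [A → . P], [A → . b], [P → . b], [P → . f A b], [P → f . A b] }  — shift
  I6: { [P → f A . b] }  — shift
  I7: { [P → f A b .] }  — reduce
  I8: { [A → . P], [A → . b], [C → A P . A], [P → . b], [P → . f A b] }  — shift
  I9: { [P → b .] }  — reduce
  I10: { [C → A P A .] }  — reduce

I4 contains complete items [A → b .], [P → b .] — reduce-reduce conflict.

Answer: Yes — I4: [A → b .] vs [P → b .]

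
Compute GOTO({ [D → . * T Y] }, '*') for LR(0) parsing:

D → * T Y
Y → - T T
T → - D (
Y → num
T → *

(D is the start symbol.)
{ [D → * . T Y], [T → . *], [T → . - D (] }

GOTO(I, '*') = CLOSURE({ [A → αX.β] : [A → α.Xβ] ∈ I, X = '*' })

Items with dot before '*', with the dot advanced:
  [D → . * T Y] → [D → * . T Y]
Closure of the advanced items:
  [D → * . T Y] has the dot before T: add [T → . - D (], [T → . *]

GOTO = { [D → * . T Y], [T → . *], [T → . - D (] }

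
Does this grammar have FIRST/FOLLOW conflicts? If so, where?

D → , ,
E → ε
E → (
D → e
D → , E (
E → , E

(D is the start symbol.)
A FIRST/FOLLOW conflict occurs when a non-terminal N has a nullable alternative N → β (β ⇒* ε) and another alternative N → α with FIRST(α) ∩ FOLLOW(N) ≠ ∅: on such a lookahead the parser cannot decide between expanding α and letting N vanish via β.

Nullable non-terminals: E.

E: nullable alternative(s) E → ε; FOLLOW(E) = { '(' }
  E → ε: FIRST \ {ε} = { } — this is the only nullable alternative, skip
  E → (: FIRST \ {ε} = { '(' } — overlaps FOLLOW(E) on { '(' }: CONFLICT
  E → , E: FIRST \ {ε} = { ',' } — disjoint from FOLLOW(E)

D has no nullable alternative, so no FIRST/FOLLOW check is needed there.

So the grammar has 1 FIRST/FOLLOW conflict (marked CONFLICT above).

Answer: Yes. E → '(' with FOLLOW(E) on { '(' }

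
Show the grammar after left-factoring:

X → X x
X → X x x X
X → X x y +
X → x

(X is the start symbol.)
Left-factoring transforms A → αβ₁ | αβ₂ into A → αA' and A' → β₁ | β₂
(α is the longest common prefix among the alternatives). Repeat until
no nonterminal has two alternatives with a common prefix.

Round 1: X has alternatives sharing prefix 'X x'. Introduce X': X → X x X'
  Add: X' → ε
  Add: X' → x X
  Add: X' → y +

No remaining common prefixes — done.

Resulting grammar:
X → X x X'
X' → ε
X' → x X
X' → y +
X → x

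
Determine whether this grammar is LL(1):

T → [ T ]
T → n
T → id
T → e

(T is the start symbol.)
Yes, the grammar is LL(1).

A grammar is LL(1) if for each non-terminal N with multiple productions, the predict sets of those productions are pairwise disjoint, where PREDICT(N → α) = (FIRST(α) \ {ε}) ∪ (FOLLOW(N) if α ⇒* ε).

For T:
  PREDICT(T → '[' T ']') = { '[' }
  PREDICT(T → n) = { 'n' }
  PREDICT(T → id) = { 'id' }
  PREDICT(T → e) = { 'e' }

All predict sets are disjoint. The grammar IS LL(1).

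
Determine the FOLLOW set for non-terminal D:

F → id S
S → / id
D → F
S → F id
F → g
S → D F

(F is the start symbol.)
{ 'g', 'id' }

To compute FOLLOW(D), find every occurrence of D on a right-hand side N → α D β: add FIRST(β) \ {ε}, and if β is empty or nullable also add FOLLOW(N). Iterate to a fixed point.

In S → D F: D is followed by F, add FIRST(F) \ {ε} = { 'g', 'id' }

Taking the union: FOLLOW(D) = { 'g', 'id' }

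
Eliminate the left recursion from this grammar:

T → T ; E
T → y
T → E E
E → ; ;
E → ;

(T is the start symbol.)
T is directly left-recursive. The standard transformation for
  A → A α₁ | ... | A α_m | β₁ | ... | β_n
is
  A  → β₁ A' | ... | β_n A'
  A' → α₁ A' | ... | α_m A' | ε

T → y becomes T → y T'
T → E E becomes T → E E T'
T → T ; E becomes T' → ; E T'
Add T' → ε

Productions for other non-terminals are unchanged:
  E → ; ;
  E → ;

Resulting grammar:
T → y T'
T → E E T'
T' → ; E T'
T' → ε
E → ; ;
E → ;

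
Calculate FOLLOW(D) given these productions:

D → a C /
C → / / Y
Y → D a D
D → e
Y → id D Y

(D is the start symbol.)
{ $, '/', 'a', 'e', 'id' }

D is the start symbol, so $ ∈ FOLLOW(D).
In Y → D a D: D is followed by a D, add FIRST(a D) \ {ε} = { 'a' }
In Y → D a D: D is at the end, add FOLLOW(Y)
In Y → id D Y: D is followed by Y, add FIRST(Y) \ {ε} = { 'a', 'e', 'id' }

The FOLLOW sets referred to above (computed the same way, to a fixed point):
  FOLLOW(Y) = { '/' }

Taking the union: FOLLOW(D) = { $, '/', 'a', 'e', 'id' }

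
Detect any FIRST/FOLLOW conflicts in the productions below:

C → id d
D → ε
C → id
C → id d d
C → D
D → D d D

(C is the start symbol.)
Yes. D → D d D with FOLLOW(D) on { 'd' }

A FIRST/FOLLOW conflict occurs when a non-terminal N has a nullable alternative N → β (β ⇒* ε) and another alternative N → α with FIRST(α) ∩ FOLLOW(N) ≠ ∅: on such a lookahead the parser cannot decide between expanding α and letting N vanish via β.

Nullable non-terminals: C, D.
FIRST sets used below: FIRST(D) = { 'd', ε }

C: nullable alternative(s) C → D; FOLLOW(C) = { $ }
  C → id d: FIRST \ {ε} = { 'id' } — disjoint from FOLLOW(C)
  C → id: FIRST \ {ε} = { 'id' } — disjoint from FOLLOW(C)
  C → id d d: FIRST \ {ε} = { 'id' } — disjoint from FOLLOW(C)
  C → D: FIRST \ {ε} = { 'd' } — this is the only nullable alternative, skip

D: nullable alternative(s) D → ε; FOLLOW(D) = { $, 'd' }
  D → ε: FIRST \ {ε} = { } — this is the only nullable alternative, skip
  D → D d D: FIRST \ {ε} = { 'd' } — overlaps FOLLOW(D) on { 'd' }: CONFLICT

So the grammar has 1 FIRST/FOLLOW conflict (marked CONFLICT above).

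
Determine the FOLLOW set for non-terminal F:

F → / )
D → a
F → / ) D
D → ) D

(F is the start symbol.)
{ $ }

To compute FOLLOW(F), find every occurrence of F on a right-hand side N → α F β: add FIRST(β) \ {ε}, and if β is empty or nullable also add FOLLOW(N). Iterate to a fixed point.

F is the start symbol, so $ ∈ FOLLOW(F).
F does not occur on any right-hand side.

Taking the union: FOLLOW(F) = { $ }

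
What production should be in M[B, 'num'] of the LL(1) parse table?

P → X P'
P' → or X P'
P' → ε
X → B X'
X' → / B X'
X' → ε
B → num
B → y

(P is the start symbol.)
B → num

To find M[B, 'num'], we find productions for B where 'num' is in the predict set (PREDICT(N → α) = (FIRST(α) \ {ε}) ∪ (FOLLOW(N) if α ⇒* ε)).

B → num: PREDICT = { 'num' }
  'num' is in predict set, so this production goes in M[B, 'num']
B → y: PREDICT = { 'y' }

M[B, 'num'] = B → num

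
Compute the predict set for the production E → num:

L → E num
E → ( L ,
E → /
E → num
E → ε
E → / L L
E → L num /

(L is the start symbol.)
{ 'num' }

PREDICT(E → num) = (FIRST(RHS) \ {ε}) ∪ (FOLLOW(E) if ε ∈ FIRST(RHS), i.e. RHS ⇒* ε)
FIRST(num) = { 'num' }
ε ∉ FIRST(num), so FOLLOW(E) is not added.
PREDICT(E → num) = { 'num' }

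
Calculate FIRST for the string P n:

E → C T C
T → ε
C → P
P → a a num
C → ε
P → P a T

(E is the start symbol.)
FIRST sets of the non-terminals involved (from the grammar, by fixed-point iteration):
  FIRST(P) = { 'a' }

To compute FIRST(P n), process the symbols left to right:
Symbol P is a non-terminal. Add FIRST(P) \ {ε} = { 'a' }
P is not nullable (ε ∉ FIRST(P)), so stop here.
FIRST(P n) = { 'a' }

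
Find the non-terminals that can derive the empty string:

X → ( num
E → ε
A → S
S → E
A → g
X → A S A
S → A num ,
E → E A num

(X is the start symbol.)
{ 'A', 'E', 'S', 'X' }

ε-productions: E → ε
So E is immediately nullable.
S → E: every symbol on the right is nullable, so S is nullable too.
A → S: every symbol on the right is nullable, so A is nullable too.
X → A S A: every symbol on the right is nullable, so X is nullable too.
Every non-terminal is now nullable.
Nullable = { 'A', 'E', 'S', 'X' }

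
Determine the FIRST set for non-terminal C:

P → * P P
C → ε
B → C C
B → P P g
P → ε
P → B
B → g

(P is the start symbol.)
{ ε }

To compute FIRST(C), examine every production with C on the left-hand side, reading each right-hand side left to right until a non-nullable symbol is reached.

From C → ε:
  - ε-production, so ε ∈ FIRST(C)

Collecting: FIRST(C) = { ε }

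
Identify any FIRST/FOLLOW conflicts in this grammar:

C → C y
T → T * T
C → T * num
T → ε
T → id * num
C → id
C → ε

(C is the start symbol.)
A FIRST/FOLLOW conflict occurs when a non-terminal N has a nullable alternative N → β (β ⇒* ε) and another alternative N → α with FIRST(α) ∩ FOLLOW(N) ≠ ∅: on such a lookahead the parser cannot decide between expanding α and letting N vanish via β.

Nullable non-terminals: C, T.
FIRST sets used below: FIRST(C) = { '*', 'id', 'y', ε }, FIRST(T) = { '*', 'id', ε }

C: nullable alternative(s) C → ε; FOLLOW(C) = { $, 'y' }
  C → C y: FIRST \ {ε} = { '*', 'id', 'y' } — overlaps FOLLOW(C) on { 'y' }: CONFLICT
  C → T * num: FIRST \ {ε} = { '*', 'id' } — disjoint from FOLLOW(C)
  C → id: FIRST \ {ε} = { 'id' } — disjoint from FOLLOW(C)
  C → ε: FIRST \ {ε} = { } — this is the only nullable alternative, skip

T: nullable alternative(s) T → ε; FOLLOW(T) = { '*' }
  T → T * T: FIRST \ {ε} = { '*', 'id' } — overlaps FOLLOW(T) on { '*' }: CONFLICT
  T → ε: FIRST \ {ε} = { } — this is the only nullable alternative, skip
  T → id * num: FIRST \ {ε} = { 'id' } — disjoint from FOLLOW(T)

So the grammar has 2 FIRST/FOLLOW conflicts (marked CONFLICT above).

Answer: Yes. C → C y with FOLLOW(C) on { 'y' }; T → T '*' T with FOLLOW(T) on { '*' }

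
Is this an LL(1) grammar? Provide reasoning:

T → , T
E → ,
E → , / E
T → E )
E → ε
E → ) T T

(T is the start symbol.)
Relevant sets:
  FIRST(E) = { ')', ',', ε }
  FOLLOW(E) = { ')' }

For T:
  PREDICT(T → ',' T) = { ',' }
  PREDICT(T → E ')') = { ')', ',' }
For E:
  PREDICT(E → ',') = { ',' }
  PREDICT(E → ',' '/' E) = { ',' }
  PREDICT(E → ε) = { ')' }
  PREDICT(E → ')' T T) = { ')' }

Conflict found: Predict set conflict for T: { ',' }
The grammar is NOT LL(1).

Answer: No. Predict set conflict for T: { ',' }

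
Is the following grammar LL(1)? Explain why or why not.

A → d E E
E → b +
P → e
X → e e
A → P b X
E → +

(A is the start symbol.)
A grammar is LL(1) if for each non-terminal N with multiple productions, the predict sets of those productions are pairwise disjoint, where PREDICT(N → α) = (FIRST(α) \ {ε}) ∪ (FOLLOW(N) if α ⇒* ε).

Relevant sets:
  FIRST(P) = { 'e' }

For A:
  PREDICT(A → d E E) = { 'd' }
  PREDICT(A → P b X) = { 'e' }
For E:
  PREDICT(E → b '+') = { 'b' }
  PREDICT(E → '+') = { '+' }
P, X have a single production, so nothing to check there.

All predict sets are disjoint. The grammar IS LL(1).

Answer: Yes, the grammar is LL(1).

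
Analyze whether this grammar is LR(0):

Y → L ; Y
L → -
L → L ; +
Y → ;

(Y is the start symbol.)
A grammar is LR(0) if no state in the canonical LR(0) collection has:
  - both a shift item (dot before a terminal) and a complete item (shift-reduce conflict), or
  - two or more complete items (reduce-reduce conflict; the accept item [Y' → Y .] counts as a complete item here).

Augment with Y' → Y and build the canonical LR(0) collection (I0 = CLOSURE({[Y' → . Y]}), then GOTO on every symbol after a dot until no new states appear). It has 8 states:
  I0: { [L → . -], [L → . L ; +], [Y → . ;], [Y → . L ; Y], [Y' → . Y] }  — shift
  I1: { [L → - .] }  — reduce
  I2: { [Y → ; .] }  — reduce
  I3: { [L → L . ; +], [Y → L . ; Y] }  — shift
  I4: { [Y' → Y .] }  — accept
  I5: { [L → . -], [L → . L ; +], [L → L ; . +], [Y → . ;], [Y → . L ; Y], [Y → L ; . Y] }  — shift
  I6: { [L → L ; + .] }  — reduce
  I7: { [Y → L ; Y .] }  — reduce

Every state is either a pure shift/goto state or contains exactly one complete item and nothing to shift — no conflicts. The grammar is LR(0).

Answer: Yes, the grammar is LR(0)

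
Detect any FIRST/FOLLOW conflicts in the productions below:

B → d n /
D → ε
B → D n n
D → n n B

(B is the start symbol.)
Yes. D → n n B with FOLLOW(D) on { 'n' }

A FIRST/FOLLOW conflict occurs when a non-terminal N has a nullable alternative N → β (β ⇒* ε) and another alternative N → α with FIRST(α) ∩ FOLLOW(N) ≠ ∅: on such a lookahead the parser cannot decide between expanding α and letting N vanish via β.

Nullable non-terminals: D.

D: nullable alternative(s) D → ε; FOLLOW(D) = { 'n' }
  D → ε: FIRST \ {ε} = { } — this is the only nullable alternative, skip
  D → n n B: FIRST \ {ε} = { 'n' } — overlaps FOLLOW(D) on { 'n' }: CONFLICT

B has no nullable alternative, so no FIRST/FOLLOW check is needed there.

So the grammar has 1 FIRST/FOLLOW conflict (marked CONFLICT above).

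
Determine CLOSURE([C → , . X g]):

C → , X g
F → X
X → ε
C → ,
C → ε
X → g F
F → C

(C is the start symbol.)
{ [C → , . X g], [X → . g F], [X → .] }

To compute CLOSURE, for each item [A → α.Bβ] where B is a non-terminal, add [B → .γ] for all productions B → γ; repeat for the newly added items until nothing changes.

Start with: [C → , . X g]
  [C → , . X g] has the dot before X: add [X → .], [X → . g F]
No further items can be added.

CLOSURE = { [C → , . X g], [X → . g F], [X → .] }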